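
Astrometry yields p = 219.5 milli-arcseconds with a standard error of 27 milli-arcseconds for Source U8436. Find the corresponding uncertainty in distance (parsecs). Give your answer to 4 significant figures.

0.5604 pc

d = 1/p, so σ_d = σ_p / p².
σ_d = 0.0270 / (0.2195)² = 0.0270 / 0.04818 = 0.5604 pc.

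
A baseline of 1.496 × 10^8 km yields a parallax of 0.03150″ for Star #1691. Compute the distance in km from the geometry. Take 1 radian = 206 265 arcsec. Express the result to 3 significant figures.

θ = 0.03150″ = 0.03150/206265 = 1.5272 × 10^-7 rad.
d = B/θ = (1.496 × 10^8) / (1.5272 × 10^-7) = 9.7957 × 10^14 km.

9.80 × 10^14 km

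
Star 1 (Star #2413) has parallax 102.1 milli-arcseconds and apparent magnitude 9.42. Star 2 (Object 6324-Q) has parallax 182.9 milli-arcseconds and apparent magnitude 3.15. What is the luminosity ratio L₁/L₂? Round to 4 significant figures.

L₁/L₂ = 0.009963

d₁ = 1/p₁ = 1/0.1021″ = 9.7943 pc; d₂ = 1/p₂ = 1/0.1829″ = 5.4675 pc.
M₁ = m₁ − 5 log₁₀ d₁ + 5 = 9.42 − 4.9549 + 5 = 9.4651.
M₂ = 3.15 − 3.6889 + 5 = 4.4611.
L₁/L₂ = 10^(0.4(M₂ − M₁)) = 10^(0.4 × (-5.0040)) = 10^(-2.00160) = 0.0099632.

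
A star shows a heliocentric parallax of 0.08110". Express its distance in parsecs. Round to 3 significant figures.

d = 1/p = 1/0.08110 = 12.33 pc.

12.3 pc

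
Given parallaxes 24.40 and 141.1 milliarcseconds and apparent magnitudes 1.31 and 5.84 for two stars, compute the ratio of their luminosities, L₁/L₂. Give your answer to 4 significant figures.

d₁ = 1/p₁ = 1/0.02440″ = 40.984 pc; d₂ = 1/p₂ = 1/0.1411″ = 7.0872 pc.
M₁ = m₁ − 5 log₁₀ d₁ + 5 = 1.31 − 8.0631 + 5 = -1.7531.
M₂ = 5.84 − 4.2524 + 5 = 6.5876.
L₁/L₂ = 10^(0.4(M₂ − M₁)) = 10^(0.4 × 8.3407) = 10^3.33628 = 2169.1.

L₁/L₂ = 2169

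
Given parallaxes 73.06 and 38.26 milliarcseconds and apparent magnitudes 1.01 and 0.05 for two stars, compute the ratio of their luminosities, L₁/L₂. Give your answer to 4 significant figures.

L₁/L₂ = 0.1133

d₁ = 1/p₁ = 1/0.07306″ = 13.687 pc; d₂ = 1/p₂ = 1/0.03826″ = 26.137 pc.
M₁ = m₁ − 5 log₁₀ d₁ + 5 = 1.01 − 5.6815 + 5 = 0.3285.
M₂ = 0.05 − 7.0863 + 5 = -2.0363.
L₁/L₂ = 10^(0.4(M₂ − M₁)) = 10^(0.4 × (-2.3648)) = 10^(-0.94592) = 0.11326.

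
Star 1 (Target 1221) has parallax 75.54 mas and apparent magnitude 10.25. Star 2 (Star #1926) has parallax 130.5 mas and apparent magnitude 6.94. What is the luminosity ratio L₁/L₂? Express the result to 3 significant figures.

d₁ = 1/p₁ = 1/0.07554″ = 13.238 pc; d₂ = 1/p₂ = 1/0.1305″ = 7.6628 pc.
M₁ = m₁ − 5 log₁₀ d₁ + 5 = 10.25 − 5.6091 + 5 = 9.6409.
M₂ = 6.94 − 4.4219 + 5 = 7.5181.
L₁/L₂ = 10^(0.4(M₂ − M₁)) = 10^(0.4 × (-2.1228)) = 10^(-0.84912) = 0.14154.

L₁/L₂ = 0.142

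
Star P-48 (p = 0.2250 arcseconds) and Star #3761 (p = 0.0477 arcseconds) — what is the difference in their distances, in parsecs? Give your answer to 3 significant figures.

d_A = 1/0.2250″ = 4.4444 pc; d_B = 1/0.04770″ = 20.964 pc.
|d_B − d_A| = |20.964 − 4.4444| = 16.52 pc.

16.5 pc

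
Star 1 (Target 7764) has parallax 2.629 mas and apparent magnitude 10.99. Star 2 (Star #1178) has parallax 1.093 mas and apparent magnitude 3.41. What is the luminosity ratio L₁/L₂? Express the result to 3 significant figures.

d₁ = 1/p₁ = 1/0.002629″ = 380.37 pc; d₂ = 1/p₂ = 1/0.001093″ = 914.91 pc.
M₁ = m₁ − 5 log₁₀ d₁ + 5 = 10.99 − 12.9010 + 5 = 3.0890.
M₂ = 3.41 − 14.8069 + 5 = -6.3969.
L₁/L₂ = 10^(0.4(M₂ − M₁)) = 10^(0.4 × (-9.4859)) = 10^(-3.79436) = 0.00016056.

L₁/L₂ = 0.000161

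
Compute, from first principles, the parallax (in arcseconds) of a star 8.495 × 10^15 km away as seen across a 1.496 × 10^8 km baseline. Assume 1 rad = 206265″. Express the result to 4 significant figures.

θ ≈ B/d = (1.496 × 10^8) / (8.495 × 10^15) = 1.7610 × 10^-8 rad.
In arcseconds: 1.7610 × 10^-8 × 206265 = 0.0036323″.

0.003632 arcsec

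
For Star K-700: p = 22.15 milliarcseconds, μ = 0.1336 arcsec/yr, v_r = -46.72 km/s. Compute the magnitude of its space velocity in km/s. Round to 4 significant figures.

d = 1/p = 1/0.02215″ = 45.147 pc.
v_t = 4.740 μ d = 4.740 × 0.1336 × 45.147 = 28.59 km/s.
v = √(v_r² + v_t²) = √((-46.72)² + 28.59²) = √3000.15 = 54.774 km/s.

54.77 km/s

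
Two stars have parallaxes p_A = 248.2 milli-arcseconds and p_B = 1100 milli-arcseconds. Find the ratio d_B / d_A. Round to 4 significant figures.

Since d = 1/p, d_B/d_A = p_A/p_B.
= 248.2 / 1100 = 0.22564.

0.2256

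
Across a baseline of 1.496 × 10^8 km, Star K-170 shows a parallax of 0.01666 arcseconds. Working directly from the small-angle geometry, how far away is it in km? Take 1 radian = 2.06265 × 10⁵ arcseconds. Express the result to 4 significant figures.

θ = 0.01666″ = 0.01666/206265 = 8.0770 × 10^-8 rad.
d = B/θ = (1.496 × 10^8) / (8.0770 × 10^-8) = 1.8522 × 10^15 km.

1.852 × 10^15 km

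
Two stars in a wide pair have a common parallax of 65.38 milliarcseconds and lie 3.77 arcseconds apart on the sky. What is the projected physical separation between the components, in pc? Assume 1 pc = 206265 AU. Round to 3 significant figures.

0.000280 pc

d = 1/p = 1/0.06538″ = 15.295 pc.
At distance d (pc), an angle of θ arcsec spans θ·d AU: s = 3.77 × 15.295 = 57.662 AU.
= 57.662 / 206265 = 0.00027955 pc.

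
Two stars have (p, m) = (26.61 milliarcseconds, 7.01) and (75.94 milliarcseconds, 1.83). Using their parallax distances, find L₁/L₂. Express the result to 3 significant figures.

d₁ = 1/p₁ = 1/0.02661″ = 37.58 pc; d₂ = 1/p₂ = 1/0.07594″ = 13.168 pc.
M₁ = m₁ − 5 log₁₀ d₁ + 5 = 7.01 − 7.8748 + 5 = 4.1352.
M₂ = 1.83 − 5.5976 + 5 = 1.2324.
L₁/L₂ = 10^(0.4(M₂ − M₁)) = 10^(0.4 × (-2.9028)) = 10^(-1.16112) = 0.069005.

L₁/L₂ = 0.0690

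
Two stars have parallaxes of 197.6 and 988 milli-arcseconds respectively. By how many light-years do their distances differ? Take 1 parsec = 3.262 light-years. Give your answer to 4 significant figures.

13.21 ly

d_A = 1/0.1976″ = 5.0607 pc; d_B = 1/0.9880″ = 1.0121 pc.
|d_B − d_A| = |1.0121 − 5.0607| = 4.0486 pc = 4.0486 × 3.262 ly = 13.207 ly.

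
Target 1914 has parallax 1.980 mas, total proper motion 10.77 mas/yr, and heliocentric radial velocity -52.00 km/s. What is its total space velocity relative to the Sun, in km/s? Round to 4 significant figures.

d = 1/p = 1/0.001980″ = 505.05 pc.
μ = 10.77 mas/yr = 0.01077 ″/yr.
v_t = 4.740 μ d = 4.740 × 0.01077 × 505.05 = 25.783 km/s.
v = √(v_r² + v_t²) = √((-52.00)² + 25.783²) = √3368.76 = 58.041 km/s.

58.04 km/s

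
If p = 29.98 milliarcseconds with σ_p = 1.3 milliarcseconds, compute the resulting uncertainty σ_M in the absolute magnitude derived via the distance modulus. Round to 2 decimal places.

M = m − 5 log₁₀ d + 5 = m + 5 log₁₀ p + 5, so ∂M/∂p = 5/(p ln 10).
σ_M = (5/ln 10) · (σ_p/p) = 2.1715 × 1.3/29.98 = 2.1715 × 0.043362 = 0.094161.

σ_M = 0.09 mag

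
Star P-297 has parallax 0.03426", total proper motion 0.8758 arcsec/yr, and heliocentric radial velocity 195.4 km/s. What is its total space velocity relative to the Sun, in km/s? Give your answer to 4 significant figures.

d = 1/p = 1/0.03426″ = 29.189 pc.
v_t = 4.740 μ d = 4.740 × 0.8758 × 29.189 = 121.17 km/s.
v = √(v_r² + v_t²) = √(195.4² + 121.17²) = √52863.3 = 229.92 km/s.

229.9 km/s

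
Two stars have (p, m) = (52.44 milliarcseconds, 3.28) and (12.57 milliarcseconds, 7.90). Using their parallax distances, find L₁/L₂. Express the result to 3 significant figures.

d₁ = 1/p₁ = 1/0.05244″ = 19.069 pc; d₂ = 1/p₂ = 1/0.01257″ = 79.554 pc.
M₁ = m₁ − 5 log₁₀ d₁ + 5 = 3.28 − 6.4016 + 5 = 1.8784.
M₂ = 7.90 − 9.5033 + 5 = 3.3967.
L₁/L₂ = 10^(0.4(M₂ − M₁)) = 10^(0.4 × 1.5183) = 10^0.60732 = 4.0487.

L₁/L₂ = 4.05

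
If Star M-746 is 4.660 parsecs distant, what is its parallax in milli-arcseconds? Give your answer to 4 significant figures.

p = 1/d = 1/4.66 = 0.21459 arcsec.
= 0.21459 × 1000 = 214.59 mas.

214.6 mas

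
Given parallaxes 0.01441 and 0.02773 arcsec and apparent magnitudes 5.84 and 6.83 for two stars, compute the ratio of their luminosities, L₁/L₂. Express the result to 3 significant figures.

L₁/L₂ = 9.22

d₁ = 1/p₁ = 1/0.01441″ = 69.396 pc; d₂ = 1/p₂ = 1/0.02773″ = 36.062 pc.
M₁ = m₁ − 5 log₁₀ d₁ + 5 = 5.84 − 9.2067 + 5 = 1.6333.
M₂ = 6.83 − 7.7852 + 5 = 4.0448.
L₁/L₂ = 10^(0.4(M₂ − M₁)) = 10^(0.4 × 2.4115) = 10^0.96460 = 9.2172.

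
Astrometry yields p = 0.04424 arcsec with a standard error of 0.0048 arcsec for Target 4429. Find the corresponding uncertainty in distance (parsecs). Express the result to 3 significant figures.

2.45 pc

d = 1/p, so σ_d = σ_p / p².
σ_d = 0.00480 / (0.04424)² = 0.00480 / 0.0019572 = 2.4525 pc.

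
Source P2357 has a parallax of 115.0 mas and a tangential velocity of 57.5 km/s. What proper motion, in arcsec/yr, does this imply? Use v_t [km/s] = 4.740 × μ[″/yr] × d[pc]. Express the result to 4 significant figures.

d = 1/p = 1/0.1150″ = 8.6957 pc.
μ = v_t / (4.74 d) = 57.5 / (4.74 × 8.6957) = 57.5 / 41.218 = 1.395 ″/yr.

1.395 arcsec/yr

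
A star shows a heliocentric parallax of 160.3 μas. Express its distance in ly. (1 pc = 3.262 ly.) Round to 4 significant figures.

p = 160.3 μas = 0.0001603 arcsec.
d = 1/p = 1/0.0001603 = 6238.3 pc.
In light-years: 6238.3 × 3.262 = 20349 ly.

20350 ly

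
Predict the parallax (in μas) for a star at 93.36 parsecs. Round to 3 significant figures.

10700 μas

p = 1/d = 1/93.36 = 0.010711 arcsec.
= 0.010711 × 10⁶ = 10711 μas.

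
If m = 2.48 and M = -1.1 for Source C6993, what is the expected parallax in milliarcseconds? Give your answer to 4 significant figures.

m − M = 2.48 − (-1.1) = 3.58.
d = 10^((m−M)/5 + 1) = 10^1.716 = 52 pc.
p = 1/d = 1/52 = 0.019231 arcsec = 19.231 mas.

19.23 mas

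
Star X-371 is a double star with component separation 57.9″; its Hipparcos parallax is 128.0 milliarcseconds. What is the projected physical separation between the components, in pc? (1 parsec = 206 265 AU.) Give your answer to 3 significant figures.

0.00219 pc

d = 1/p = 1/0.1280″ = 7.8125 pc.
At distance d (pc), an angle of θ arcsec spans θ·d AU: s = 57.9 × 7.8125 = 452.34 AU.
= 452.34 / 206265 = 0.0021930 pc.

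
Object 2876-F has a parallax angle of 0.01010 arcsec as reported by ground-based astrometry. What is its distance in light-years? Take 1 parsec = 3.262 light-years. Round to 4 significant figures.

323.0 light years

d = 1/p = 1/0.01010 = 99.01 pc.
In light-years: 99.01 × 3.262 = 322.97 ly.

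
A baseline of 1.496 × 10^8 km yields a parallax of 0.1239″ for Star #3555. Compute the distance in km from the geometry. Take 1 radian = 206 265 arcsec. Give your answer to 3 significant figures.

2.49 × 10^14 km

θ = 0.1239″ = 0.1239/206265 = 6.0068 × 10^-7 rad.
d = B/θ = (1.496 × 10^8) / (6.0068 × 10^-7) = 2.4905 × 10^14 km.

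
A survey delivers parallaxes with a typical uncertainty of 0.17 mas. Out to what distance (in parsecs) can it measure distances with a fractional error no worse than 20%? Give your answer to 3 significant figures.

σ_d/d = σ_p/p, so the condition is σ_p/p ≤ 0.20, i.e. p ≥ σ_p/0.20.
p_min = 0.17/0.20 = 0.85 mas = 0.00085 arcsec.
d_max = 1/p_min = 1/0.00085 = 1176.5 pc.

1180 pc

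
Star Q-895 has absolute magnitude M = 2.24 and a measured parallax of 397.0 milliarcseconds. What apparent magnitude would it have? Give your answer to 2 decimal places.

d = 1/p = 1/0.3970″ = 2.5189 pc.
m − M = 5 log₁₀ d − 5 = 5 log₁₀(2.5189) − 5 = 2.0061 − 5 = -2.9939.
m = M + (m − M) = 2.24 + (-2.9939) = -0.75.

m = -0.75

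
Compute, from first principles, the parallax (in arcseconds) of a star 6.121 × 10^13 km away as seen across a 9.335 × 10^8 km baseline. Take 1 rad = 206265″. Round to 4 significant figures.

3.146 arcsec

θ ≈ B/d = (9.335 × 10^8) / (6.121 × 10^13) = 1.5251 × 10^-5 rad.
In arcseconds: 1.5251 × 10^-5 × 206265 = 3.1457″.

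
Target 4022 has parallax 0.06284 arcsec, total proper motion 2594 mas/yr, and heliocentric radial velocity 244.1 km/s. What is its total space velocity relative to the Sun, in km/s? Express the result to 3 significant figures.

d = 1/p = 1/0.06284″ = 15.913 pc.
μ = 2594 mas/yr = 2.594 ″/yr.
v_t = 4.740 μ d = 4.740 × 2.594 × 15.913 = 195.66 km/s.
v = √(v_r² + v_t²) = √(244.1² + 195.66²) = √97867.6 = 312.84 km/s.

313 km/s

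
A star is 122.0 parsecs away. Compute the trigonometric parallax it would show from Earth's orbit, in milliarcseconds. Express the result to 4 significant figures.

p = 1/d = 1/122 = 0.0081967 arcsec.
= 0.0081967 × 1000 = 8.1967 mas.

8.197 mas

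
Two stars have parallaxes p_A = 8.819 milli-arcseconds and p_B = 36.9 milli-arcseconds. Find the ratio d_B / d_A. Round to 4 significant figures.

Since d = 1/p, d_B/d_A = p_A/p_B.
= 8.819 / 36.9 = 0.239.

0.2390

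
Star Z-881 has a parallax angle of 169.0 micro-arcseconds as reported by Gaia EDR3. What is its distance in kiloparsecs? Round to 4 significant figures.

5.917 kpc

p = 169.0 micro-arcseconds = 0.0001690 arcsec.
d = 1/p = 1/0.0001690 = 5917.2 pc.
= 5.9172 kpc.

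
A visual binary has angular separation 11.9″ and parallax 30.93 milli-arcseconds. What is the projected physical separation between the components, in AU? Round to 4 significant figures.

384.7 AU

d = 1/p = 1/0.03093″ = 32.331 pc.
At distance d (pc), an angle of θ arcsec spans θ·d AU: s = 11.9 × 32.331 = 384.74 AU.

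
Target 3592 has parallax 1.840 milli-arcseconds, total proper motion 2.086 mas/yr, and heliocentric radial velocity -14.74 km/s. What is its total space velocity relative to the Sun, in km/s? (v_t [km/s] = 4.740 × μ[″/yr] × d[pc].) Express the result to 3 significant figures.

d = 1/p = 1/0.001840″ = 543.48 pc.
μ = 2.086 mas/yr = 0.002086 ″/yr.
v_t = 4.740 μ d = 4.740 × 0.002086 × 543.48 = 5.3737 km/s.
v = √(v_r² + v_t²) = √((-14.74)² + 5.3737²) = √246.144 = 15.689 km/s.

15.7 km/s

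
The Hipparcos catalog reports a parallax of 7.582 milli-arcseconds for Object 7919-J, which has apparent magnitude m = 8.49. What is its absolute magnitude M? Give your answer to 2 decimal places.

M = 2.89

d = 1/p = 1/0.007582″ = 131.89 pc.
m − M = 5 log₁₀(131.89) − 5 = 10.6011 − 5 = 5.6011.
M = m − (m − M) = 8.49 − 5.6011 = 2.89.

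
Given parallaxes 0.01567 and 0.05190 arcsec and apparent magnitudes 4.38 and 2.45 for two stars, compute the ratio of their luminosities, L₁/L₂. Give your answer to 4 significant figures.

d₁ = 1/p₁ = 1/0.01567″ = 63.816 pc; d₂ = 1/p₂ = 1/0.05190″ = 19.268 pc.
M₁ = m₁ − 5 log₁₀ d₁ + 5 = 4.38 − 9.0246 + 5 = 0.3554.
M₂ = 2.45 − 6.4242 + 5 = 1.0258.
L₁/L₂ = 10^(0.4(M₂ − M₁)) = 10^(0.4 × 0.6704) = 10^0.26816 = 1.8542.

L₁/L₂ = 1.854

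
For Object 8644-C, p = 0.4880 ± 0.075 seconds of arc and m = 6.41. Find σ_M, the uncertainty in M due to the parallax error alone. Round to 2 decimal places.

σ_M = 0.33 mag

M = m − 5 log₁₀ d + 5 = m + 5 log₁₀ p + 5, so ∂M/∂p = 5/(p ln 10).
σ_M = (5/ln 10) · (σ_p/p) = 2.1715 × 0.075/0.4880 = 2.1715 × 0.15369 = 0.33374.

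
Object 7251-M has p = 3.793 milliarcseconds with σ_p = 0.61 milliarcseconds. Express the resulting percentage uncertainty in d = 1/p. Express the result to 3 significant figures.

For d = 1/p, |σ_d/d| = |σ_p/p|.
σ_p/p = 0.61 / 3.793 = 0.16082 = 16.082%.

16.1%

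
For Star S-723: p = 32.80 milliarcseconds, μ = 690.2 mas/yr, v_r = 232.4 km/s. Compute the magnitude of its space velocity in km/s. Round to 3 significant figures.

d = 1/p = 1/0.03280″ = 30.488 pc.
μ = 690.2 mas/yr = 0.6902 ″/yr.
v_t = 4.740 μ d = 4.740 × 0.6902 × 30.488 = 99.743 km/s.
v = √(v_r² + v_t²) = √(232.4² + 99.743²) = √63958.4 = 252.9 km/s.

253 km/s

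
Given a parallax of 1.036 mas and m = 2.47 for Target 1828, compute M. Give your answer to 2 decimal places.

M = -7.45

d = 1/p = 1/0.001036″ = 965.25 pc.
m − M = 5 log₁₀(965.25) − 5 = 14.9232 − 5 = 9.9232.
M = m − (m − M) = 2.47 − 9.9232 = -7.45.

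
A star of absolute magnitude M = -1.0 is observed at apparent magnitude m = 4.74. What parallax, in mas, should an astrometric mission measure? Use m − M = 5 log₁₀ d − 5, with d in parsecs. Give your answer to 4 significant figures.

7.112 mas

m − M = 4.74 − (-1.0) = 5.74.
d = 10^((m−M)/5 + 1) = 10^2.148 = 140.6 pc.
p = 1/d = 1/140.6 = 0.0071124 arcsec = 7.1124 mas.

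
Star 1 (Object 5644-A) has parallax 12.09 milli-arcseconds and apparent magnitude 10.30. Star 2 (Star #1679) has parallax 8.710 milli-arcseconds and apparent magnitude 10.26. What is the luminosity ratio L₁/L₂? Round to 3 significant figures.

d₁ = 1/p₁ = 1/0.01209″ = 82.713 pc; d₂ = 1/p₂ = 1/0.008710″ = 114.81 pc.
M₁ = m₁ − 5 log₁₀ d₁ + 5 = 10.30 − 9.5879 + 5 = 5.7121.
M₂ = 10.26 − 10.2999 + 5 = 4.9601.
L₁/L₂ = 10^(0.4(M₂ − M₁)) = 10^(0.4 × (-0.7520)) = 10^(-0.30080) = 0.50026.

L₁/L₂ = 0.500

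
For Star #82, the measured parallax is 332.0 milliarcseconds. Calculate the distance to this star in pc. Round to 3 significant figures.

3.01 pc

p = 332.0 milliarcseconds = 0.3320 arcsec.
d = 1/p = 1/0.3320 = 3.012 pc.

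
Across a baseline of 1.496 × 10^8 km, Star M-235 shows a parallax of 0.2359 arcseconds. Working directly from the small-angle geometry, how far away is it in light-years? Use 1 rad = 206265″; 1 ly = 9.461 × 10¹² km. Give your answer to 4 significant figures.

13.83 ly

θ = 0.2359″ = 0.2359/206265 = 1.1437 × 10^-6 rad.
d = B/θ = (1.496 × 10^8) / (1.1437 × 10^-6) = 1.3080 × 10^14 km = (1.3080 × 10^14) / (9.461 × 10^12) ly = 13.825 ly.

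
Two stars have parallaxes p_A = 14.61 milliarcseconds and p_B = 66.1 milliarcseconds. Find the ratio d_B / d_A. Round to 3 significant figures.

Since d = 1/p, d_B/d_A = p_A/p_B.
= 14.61 / 66.1 = 0.22103.

0.221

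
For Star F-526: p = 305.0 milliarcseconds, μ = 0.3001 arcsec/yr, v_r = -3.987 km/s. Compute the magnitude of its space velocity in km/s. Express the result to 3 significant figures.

6.14 km/s

d = 1/p = 1/0.3050″ = 3.2787 pc.
v_t = 4.740 μ d = 4.740 × 0.3001 × 3.2787 = 4.6639 km/s.
v = √(v_r² + v_t²) = √((-3.987)² + 4.6639²) = √37.6481 = 6.1358 km/s.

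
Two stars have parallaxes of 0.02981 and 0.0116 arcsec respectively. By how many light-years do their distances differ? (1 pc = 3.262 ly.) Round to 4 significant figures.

d_A = 1/0.02981″ = 33.546 pc; d_B = 1/0.01160″ = 86.207 pc.
|d_B − d_A| = |86.207 − 33.546| = 52.661 pc = 52.661 × 3.262 ly = 171.78 ly.

171.8 ly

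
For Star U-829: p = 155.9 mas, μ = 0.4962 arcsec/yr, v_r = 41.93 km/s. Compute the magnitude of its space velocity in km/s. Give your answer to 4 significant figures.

d = 1/p = 1/0.1559″ = 6.4144 pc.
v_t = 4.740 μ d = 4.740 × 0.4962 × 6.4144 = 15.087 km/s.
v = √(v_r² + v_t²) = √(41.93² + 15.087²) = √1985.74 = 44.562 km/s.

44.56 km/s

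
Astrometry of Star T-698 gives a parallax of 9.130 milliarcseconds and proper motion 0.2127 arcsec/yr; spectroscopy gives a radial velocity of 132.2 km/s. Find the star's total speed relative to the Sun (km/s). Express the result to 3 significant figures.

d = 1/p = 1/0.009130″ = 109.53 pc.
v_t = 4.740 μ d = 4.740 × 0.2127 × 109.53 = 110.43 km/s.
v = √(v_r² + v_t²) = √(132.2² + 110.43²) = √29671.6 = 172.25 km/s.

172 km/s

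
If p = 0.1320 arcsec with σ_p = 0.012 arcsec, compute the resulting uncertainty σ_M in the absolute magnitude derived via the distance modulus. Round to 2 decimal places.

σ_M = 0.20 mag

M = m − 5 log₁₀ d + 5 = m + 5 log₁₀ p + 5, so ∂M/∂p = 5/(p ln 10).
σ_M = (5/ln 10) · (σ_p/p) = 2.1715 × 0.012/0.1320 = 2.1715 × 0.090909 = 0.19741.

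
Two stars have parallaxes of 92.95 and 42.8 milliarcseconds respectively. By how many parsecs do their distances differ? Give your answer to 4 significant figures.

12.61 pc

d_A = 1/0.09295″ = 10.758 pc; d_B = 1/0.04280″ = 23.364 pc.
|d_B − d_A| = |23.364 − 10.758| = 12.606 pc.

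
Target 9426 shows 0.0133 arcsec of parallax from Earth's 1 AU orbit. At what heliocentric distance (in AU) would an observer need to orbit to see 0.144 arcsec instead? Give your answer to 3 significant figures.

10.8 AU

Parallax scales linearly with baseline: p ∝ B, so B = p_target / p_Earth × 1 AU.
B = 0.144 / 0.0133 = 10.827 AU.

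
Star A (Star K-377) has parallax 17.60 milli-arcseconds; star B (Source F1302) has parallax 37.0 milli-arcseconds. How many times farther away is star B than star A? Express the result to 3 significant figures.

Since d = 1/p, d_B/d_A = p_A/p_B.
= 17.60 / 37.0 = 0.47568.

0.476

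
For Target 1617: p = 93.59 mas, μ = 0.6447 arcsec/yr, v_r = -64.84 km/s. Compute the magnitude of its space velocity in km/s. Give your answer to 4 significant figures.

d = 1/p = 1/0.09359″ = 10.685 pc.
v_t = 4.740 μ d = 4.740 × 0.6447 × 10.685 = 32.652 km/s.
v = √(v_r² + v_t²) = √((-64.84)² + 32.652²) = √5270.38 = 72.597 km/s.

72.60 km/s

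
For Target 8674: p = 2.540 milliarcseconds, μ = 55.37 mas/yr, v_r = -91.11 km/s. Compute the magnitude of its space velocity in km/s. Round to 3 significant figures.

138 km/s

d = 1/p = 1/0.002540″ = 393.7 pc.
μ = 55.37 mas/yr = 0.05537 ″/yr.
v_t = 4.740 μ d = 4.740 × 0.05537 × 393.7 = 103.33 km/s.
v = √(v_r² + v_t²) = √((-91.11)² + 103.33²) = √18978.1 = 137.76 km/s.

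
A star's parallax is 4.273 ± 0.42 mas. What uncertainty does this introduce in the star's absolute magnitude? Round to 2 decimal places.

M = m − 5 log₁₀ d + 5 = m + 5 log₁₀ p + 5, so ∂M/∂p = 5/(p ln 10).
σ_M = (5/ln 10) · (σ_p/p) = 2.1715 × 0.42/4.273 = 2.1715 × 0.098292 = 0.21344.

σ_M = 0.21 mag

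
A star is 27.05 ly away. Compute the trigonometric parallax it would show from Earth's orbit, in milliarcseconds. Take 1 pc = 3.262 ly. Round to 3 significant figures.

d = 27.05 ly ÷ 3.262 = 8.2925 pc.
p = 1/d = 1/8.2925 = 0.12059 arcsec.
= 0.12059 × 1000 = 120.59 mas.

121 mas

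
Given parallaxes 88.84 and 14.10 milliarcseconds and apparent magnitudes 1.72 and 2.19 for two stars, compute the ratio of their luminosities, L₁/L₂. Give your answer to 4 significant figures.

d₁ = 1/p₁ = 1/0.08884″ = 11.256 pc; d₂ = 1/p₂ = 1/0.01410″ = 70.922 pc.
M₁ = m₁ − 5 log₁₀ d₁ + 5 = 1.72 − 5.2569 + 5 = 1.4631.
M₂ = 2.19 − 9.2539 + 5 = -2.0639.
L₁/L₂ = 10^(0.4(M₂ − M₁)) = 10^(0.4 × (-3.5270)) = 10^(-1.41080) = 0.038833.

L₁/L₂ = 0.03883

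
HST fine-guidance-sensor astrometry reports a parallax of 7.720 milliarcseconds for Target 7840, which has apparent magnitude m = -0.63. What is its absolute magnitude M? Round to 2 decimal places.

M = -6.19

d = 1/p = 1/0.007720″ = 129.53 pc.
m − M = 5 log₁₀(129.53) − 5 = 10.5619 − 5 = 5.5619.
M = m − (m − M) = -0.63 − 5.5619 = -6.19.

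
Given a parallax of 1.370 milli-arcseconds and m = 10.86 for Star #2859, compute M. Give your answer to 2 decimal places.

M = 1.54

d = 1/p = 1/0.001370″ = 729.93 pc.
m − M = 5 log₁₀(729.93) − 5 = 14.3164 − 5 = 9.3164.
M = m − (m − M) = 10.86 − 9.3164 = 1.54.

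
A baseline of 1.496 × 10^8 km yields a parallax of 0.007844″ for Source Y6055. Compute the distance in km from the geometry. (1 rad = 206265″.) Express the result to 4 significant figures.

θ = 0.007844″ = 0.007844/206265 = 3.8029 × 10^-8 rad.
d = B/θ = (1.496 × 10^8) / (3.8029 × 10^-8) = 3.9338 × 10^15 km.

3.934 × 10^15 km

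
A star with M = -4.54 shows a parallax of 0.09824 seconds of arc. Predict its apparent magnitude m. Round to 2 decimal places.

d = 1/p = 1/0.09824″ = 10.179 pc.
m − M = 5 log₁₀ d − 5 = 5 log₁₀(10.179) − 5 = 5.0385 − 5 = 0.0385.
m = M + (m − M) = -4.54 + 0.0385 = -4.50.

m = -4.50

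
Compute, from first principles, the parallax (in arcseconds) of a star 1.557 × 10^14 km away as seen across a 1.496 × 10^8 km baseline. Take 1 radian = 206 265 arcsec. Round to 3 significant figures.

θ ≈ B/d = (1.496 × 10^8) / (1.557 × 10^14) = 9.6082 × 10^-7 rad.
In arcseconds: 9.6082 × 10^-7 × 206265 = 0.19818″.

0.198 arcsec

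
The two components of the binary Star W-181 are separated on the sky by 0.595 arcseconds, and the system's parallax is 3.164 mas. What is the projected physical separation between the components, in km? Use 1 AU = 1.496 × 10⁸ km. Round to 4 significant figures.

2.813 × 10^10 km

d = 1/p = 1/0.003164″ = 316.06 pc.
At distance d (pc), an angle of θ arcsec spans θ·d AU: s = 0.595 × 316.06 = 188.06 AU.
= 188.06 × 1.496 × 10⁸ km = 2.8134 × 10^10 km.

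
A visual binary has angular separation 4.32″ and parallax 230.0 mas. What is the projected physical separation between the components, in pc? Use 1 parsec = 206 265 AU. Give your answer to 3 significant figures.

d = 1/p = 1/0.2300″ = 4.3478 pc.
At distance d (pc), an angle of θ arcsec spans θ·d AU: s = 4.32 × 4.3478 = 18.782 AU.
= 18.782 / 206265 = 9.1058 × 10^-5 pc.

9.11 × 10^-5 pc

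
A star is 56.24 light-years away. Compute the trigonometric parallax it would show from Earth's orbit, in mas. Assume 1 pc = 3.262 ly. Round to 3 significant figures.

d = 56.24 ly ÷ 3.262 = 17.241 pc.
p = 1/d = 1/17.241 = 0.058001 arcsec.
= 0.058001 × 1000 = 58.001 mas.

58.0 mas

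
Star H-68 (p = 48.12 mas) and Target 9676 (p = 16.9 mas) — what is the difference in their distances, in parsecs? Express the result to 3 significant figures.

d_A = 1/0.04812″ = 20.781 pc; d_B = 1/0.01690″ = 59.172 pc.
|d_B − d_A| = |59.172 − 20.781| = 38.391 pc.

38.4 pc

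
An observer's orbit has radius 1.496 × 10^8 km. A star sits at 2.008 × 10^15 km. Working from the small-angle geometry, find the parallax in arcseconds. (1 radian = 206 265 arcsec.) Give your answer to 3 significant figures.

θ ≈ B/d = (1.496 × 10^8) / (2.008 × 10^15) = 7.4502 × 10^-8 rad.
In arcseconds: 7.4502 × 10^-8 × 206265 = 0.015367″.

0.0154 arcsec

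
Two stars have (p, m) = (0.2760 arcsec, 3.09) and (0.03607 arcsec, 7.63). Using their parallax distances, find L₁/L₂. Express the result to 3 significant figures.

L₁/L₂ = 1.12

d₁ = 1/p₁ = 1/0.2760″ = 3.6232 pc; d₂ = 1/p₂ = 1/0.03607″ = 27.724 pc.
M₁ = m₁ − 5 log₁₀ d₁ + 5 = 3.09 − 2.7955 + 5 = 5.2945.
M₂ = 7.63 − 7.2143 + 5 = 5.4157.
L₁/L₂ = 10^(0.4(M₂ − M₁)) = 10^(0.4 × 0.1212) = 10^0.04848 = 1.1181.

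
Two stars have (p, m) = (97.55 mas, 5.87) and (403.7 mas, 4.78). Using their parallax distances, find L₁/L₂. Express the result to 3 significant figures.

d₁ = 1/p₁ = 1/0.09755″ = 10.251 pc; d₂ = 1/p₂ = 1/0.4037″ = 2.4771 pc.
M₁ = m₁ − 5 log₁₀ d₁ + 5 = 5.87 − 5.0538 + 5 = 5.8162.
M₂ = 4.78 − 1.9697 + 5 = 7.8103.
L₁/L₂ = 10^(0.4(M₂ − M₁)) = 10^(0.4 × 1.9941) = 10^0.79764 = 6.2754.

L₁/L₂ = 6.28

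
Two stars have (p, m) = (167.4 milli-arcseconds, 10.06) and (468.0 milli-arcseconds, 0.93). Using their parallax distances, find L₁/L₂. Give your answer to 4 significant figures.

L₁/L₂ = 0.001742

d₁ = 1/p₁ = 1/0.1674″ = 5.9737 pc; d₂ = 1/p₂ = 1/0.4680″ = 2.1368 pc.
M₁ = m₁ − 5 log₁₀ d₁ + 5 = 10.06 − 3.8812 + 5 = 11.1788.
M₂ = 0.93 − 1.6488 + 5 = 4.2812.
L₁/L₂ = 10^(0.4(M₂ − M₁)) = 10^(0.4 × (-6.8976)) = 10^(-2.75904) = 0.0017416.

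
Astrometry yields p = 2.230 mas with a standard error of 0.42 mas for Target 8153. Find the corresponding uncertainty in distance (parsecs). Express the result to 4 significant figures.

d = 1/p, so σ_d = σ_p / p².
σ_d = 0.000420 / (0.002230)² = 0.000420 / 0.0000049729 = 84.458 pc.

84.46 pc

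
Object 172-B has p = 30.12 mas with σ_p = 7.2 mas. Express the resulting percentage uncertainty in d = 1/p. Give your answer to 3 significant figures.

For d = 1/p, |σ_d/d| = |σ_p/p|.
σ_p/p = 7.2 / 30.12 = 0.23904 = 23.904%.

23.9%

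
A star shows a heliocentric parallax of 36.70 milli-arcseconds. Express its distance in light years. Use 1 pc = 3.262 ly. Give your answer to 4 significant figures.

p = 36.70 milli-arcseconds = 0.03670 arcsec.
d = 1/p = 1/0.03670 = 27.248 pc.
In light-years: 27.248 × 3.262 = 88.883 ly.

88.88 light years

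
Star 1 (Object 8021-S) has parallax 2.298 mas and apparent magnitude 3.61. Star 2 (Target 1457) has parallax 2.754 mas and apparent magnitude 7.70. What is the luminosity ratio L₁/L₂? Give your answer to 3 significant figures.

d₁ = 1/p₁ = 1/0.002298″ = 435.16 pc; d₂ = 1/p₂ = 1/0.002754″ = 363.11 pc.
M₁ = m₁ − 5 log₁₀ d₁ + 5 = 3.61 − 13.1932 + 5 = -4.5832.
M₂ = 7.70 − 12.8002 + 5 = -0.1002.
L₁/L₂ = 10^(0.4(M₂ − M₁)) = 10^(0.4 × 4.4830) = 10^1.79320 = 62.116.

L₁/L₂ = 62.1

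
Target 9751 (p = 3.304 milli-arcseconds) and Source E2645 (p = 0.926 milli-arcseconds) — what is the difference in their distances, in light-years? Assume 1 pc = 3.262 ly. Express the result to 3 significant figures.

2540 ly

d_A = 1/0.003304″ = 302.66 pc; d_B = 1/0.0009260″ = 1079.9 pc.
|d_B − d_A| = |1079.9 − 302.66| = 777.24 pc = 777.24 × 3.262 ly = 2535.4 ly.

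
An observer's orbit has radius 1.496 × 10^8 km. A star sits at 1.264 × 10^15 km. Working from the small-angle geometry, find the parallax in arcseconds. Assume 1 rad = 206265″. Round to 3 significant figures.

0.0244 arcsec

θ ≈ B/d = (1.496 × 10^8) / (1.264 × 10^15) = 1.1835 × 10^-7 rad.
In arcseconds: 1.1835 × 10^-7 × 206265 = 0.024411″.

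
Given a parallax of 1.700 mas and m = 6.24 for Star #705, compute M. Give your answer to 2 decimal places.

M = -2.61

d = 1/p = 1/0.001700″ = 588.24 pc.
m − M = 5 log₁₀(588.24) − 5 = 13.8478 − 5 = 8.8478.
M = m − (m − M) = 6.24 − 8.8478 = -2.61.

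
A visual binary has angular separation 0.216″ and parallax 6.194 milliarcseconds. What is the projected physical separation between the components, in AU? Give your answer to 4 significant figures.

34.87 AU

d = 1/p = 1/0.006194″ = 161.45 pc.
At distance d (pc), an angle of θ arcsec spans θ·d AU: s = 0.216 × 161.45 = 34.873 AU.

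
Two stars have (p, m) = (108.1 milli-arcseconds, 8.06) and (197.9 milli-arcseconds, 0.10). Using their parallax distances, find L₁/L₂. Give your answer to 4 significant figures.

L₁/L₂ = 0.002194

d₁ = 1/p₁ = 1/0.1081″ = 9.2507 pc; d₂ = 1/p₂ = 1/0.1979″ = 5.0531 pc.
M₁ = m₁ − 5 log₁₀ d₁ + 5 = 8.06 − 4.8309 + 5 = 8.2291.
M₂ = 0.10 − 3.5178 + 5 = 1.5822.
L₁/L₂ = 10^(0.4(M₂ − M₁)) = 10^(0.4 × (-6.6469)) = 10^(-2.65876) = 0.002194.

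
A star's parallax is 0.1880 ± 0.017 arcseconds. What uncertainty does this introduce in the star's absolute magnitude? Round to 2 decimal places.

M = m − 5 log₁₀ d + 5 = m + 5 log₁₀ p + 5, so ∂M/∂p = 5/(p ln 10).
σ_M = (5/ln 10) · (σ_p/p) = 2.1715 × 0.017/0.1880 = 2.1715 × 0.090426 = 0.19636.

σ_M = 0.20 mag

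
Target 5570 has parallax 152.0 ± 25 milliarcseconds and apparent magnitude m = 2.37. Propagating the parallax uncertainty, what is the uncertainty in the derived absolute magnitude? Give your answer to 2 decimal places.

σ_M = 0.36 mag

M = m − 5 log₁₀ d + 5 = m + 5 log₁₀ p + 5, so ∂M/∂p = 5/(p ln 10).
σ_M = (5/ln 10) · (σ_p/p) = 2.1715 × 25/152.0 = 2.1715 × 0.16447 = 0.35715.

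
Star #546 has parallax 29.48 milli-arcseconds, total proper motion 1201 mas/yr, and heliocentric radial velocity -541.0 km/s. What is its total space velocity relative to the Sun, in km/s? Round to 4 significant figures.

d = 1/p = 1/0.02948″ = 33.921 pc.
μ = 1201 mas/yr = 1.201 ″/yr.
v_t = 4.740 μ d = 4.740 × 1.201 × 33.921 = 193.1 km/s.
v = √(v_r² + v_t²) = √((-541.0)² + 193.1²) = √329969 = 574.43 km/s.

574.4 km/s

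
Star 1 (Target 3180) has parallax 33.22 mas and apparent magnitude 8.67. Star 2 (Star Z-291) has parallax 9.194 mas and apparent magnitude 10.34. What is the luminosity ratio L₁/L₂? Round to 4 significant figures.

L₁/L₂ = 0.3566

d₁ = 1/p₁ = 1/0.03322″ = 30.102 pc; d₂ = 1/p₂ = 1/0.009194″ = 108.77 pc.
M₁ = m₁ − 5 log₁₀ d₁ + 5 = 8.67 − 7.3930 + 5 = 6.2770.
M₂ = 10.34 − 10.1825 + 5 = 5.1575.
L₁/L₂ = 10^(0.4(M₂ − M₁)) = 10^(0.4 × (-1.1195)) = 10^(-0.44780) = 0.35662.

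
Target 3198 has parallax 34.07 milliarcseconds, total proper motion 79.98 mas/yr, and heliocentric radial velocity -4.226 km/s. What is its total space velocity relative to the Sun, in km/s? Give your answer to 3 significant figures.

11.9 km/s

d = 1/p = 1/0.03407″ = 29.351 pc.
μ = 79.98 mas/yr = 0.07998 ″/yr.
v_t = 4.740 μ d = 4.740 × 0.07998 × 29.351 = 11.127 km/s.
v = √(v_r² + v_t²) = √((-4.226)² + 11.127²) = √141.669 = 11.902 km/s.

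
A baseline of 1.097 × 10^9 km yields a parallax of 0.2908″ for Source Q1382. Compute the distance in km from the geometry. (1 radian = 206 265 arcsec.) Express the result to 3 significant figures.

7.78 × 10^14 km

θ = 0.2908″ = 0.2908/206265 = 1.4098 × 10^-6 rad.
d = B/θ = (1.097 × 10^9) / (1.4098 × 10^-6) = 7.7812 × 10^14 km.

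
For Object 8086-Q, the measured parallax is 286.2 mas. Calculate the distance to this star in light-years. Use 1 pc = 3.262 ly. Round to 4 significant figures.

p = 286.2 mas = 0.2862 arcsec.
d = 1/p = 1/0.2862 = 3.4941 pc.
In light-years: 3.4941 × 3.262 = 11.398 ly.

11.40 light years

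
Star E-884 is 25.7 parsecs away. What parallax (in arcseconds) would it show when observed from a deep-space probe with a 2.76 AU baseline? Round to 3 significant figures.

0.107 arcsec

p (arcsec) = B (AU) / d (pc).
p = 2.76 / 25.7 = 0.10739 arcsec.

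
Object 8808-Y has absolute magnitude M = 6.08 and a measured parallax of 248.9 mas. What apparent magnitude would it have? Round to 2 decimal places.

d = 1/p = 1/0.2489″ = 4.0177 pc.
m − M = 5 log₁₀ d − 5 = 5 log₁₀(4.0177) − 5 = 3.0199 − 5 = -1.9801.
m = M + (m − M) = 6.08 + (-1.9801) = 4.10.

m = 4.10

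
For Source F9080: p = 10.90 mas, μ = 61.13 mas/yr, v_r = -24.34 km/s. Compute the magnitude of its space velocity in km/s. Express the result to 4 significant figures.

36.04 km/s

d = 1/p = 1/0.01090″ = 91.743 pc.
μ = 61.13 mas/yr = 0.06113 ″/yr.
v_t = 4.740 μ d = 4.740 × 0.06113 × 91.743 = 26.583 km/s.
v = √(v_r² + v_t²) = √((-24.34)² + 26.583²) = √1299.09 = 36.043 km/s.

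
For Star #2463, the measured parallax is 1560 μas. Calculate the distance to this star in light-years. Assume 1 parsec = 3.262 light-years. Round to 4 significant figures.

p = 1560 μas = 0.001560 arcsec.
d = 1/p = 1/0.001560 = 641.03 pc.
In light-years: 641.03 × 3.262 = 2091 ly.

2091 light years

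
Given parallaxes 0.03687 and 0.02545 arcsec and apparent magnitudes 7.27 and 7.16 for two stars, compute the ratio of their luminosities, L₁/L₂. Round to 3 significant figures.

d₁ = 1/p₁ = 1/0.03687″ = 27.122 pc; d₂ = 1/p₂ = 1/0.02545″ = 39.293 pc.
M₁ = m₁ − 5 log₁₀ d₁ + 5 = 7.27 − 7.1666 + 5 = 5.1034.
M₂ = 7.16 − 7.9716 + 5 = 4.1884.
L₁/L₂ = 10^(0.4(M₂ − M₁)) = 10^(0.4 × (-0.9150)) = 10^(-0.36600) = 0.43053.

L₁/L₂ = 0.431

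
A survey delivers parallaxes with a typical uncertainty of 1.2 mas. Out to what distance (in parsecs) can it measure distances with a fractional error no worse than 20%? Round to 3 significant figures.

σ_d/d = σ_p/p, so the condition is σ_p/p ≤ 0.20, i.e. p ≥ σ_p/0.20.
p_min = 1.2/0.20 = 6 mas = 0.006 arcsec.
d_max = 1/p_min = 1/0.006 = 166.67 pc.

167 pc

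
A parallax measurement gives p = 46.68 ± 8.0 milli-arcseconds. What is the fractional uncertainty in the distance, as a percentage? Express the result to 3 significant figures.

17.1%

For d = 1/p, |σ_d/d| = |σ_p/p|.
σ_p/p = 8.0 / 46.68 = 0.17138 = 17.138%.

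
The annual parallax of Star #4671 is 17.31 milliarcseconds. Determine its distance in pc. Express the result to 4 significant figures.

p = 17.31 milliarcseconds = 0.01731 arcsec.
d = 1/p = 1/0.01731 = 57.77 pc.

57.77 pc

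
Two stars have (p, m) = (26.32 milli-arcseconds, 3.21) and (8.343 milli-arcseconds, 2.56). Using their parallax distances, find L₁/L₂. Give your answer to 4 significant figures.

d₁ = 1/p₁ = 1/0.02632″ = 37.994 pc; d₂ = 1/p₂ = 1/0.008343″ = 119.86 pc.
M₁ = m₁ − 5 log₁₀ d₁ + 5 = 3.21 − 7.8986 + 5 = 0.3114.
M₂ = 2.56 − 10.3934 + 5 = -2.8334.
L₁/L₂ = 10^(0.4(M₂ − M₁)) = 10^(0.4 × (-3.1448)) = 10^(-1.25792) = 0.055218.

L₁/L₂ = 0.05522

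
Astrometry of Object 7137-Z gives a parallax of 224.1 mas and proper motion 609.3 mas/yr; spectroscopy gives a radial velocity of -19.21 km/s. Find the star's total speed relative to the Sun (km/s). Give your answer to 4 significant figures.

23.13 km/s

d = 1/p = 1/0.2241″ = 4.4623 pc.
μ = 609.3 mas/yr = 0.6093 ″/yr.
v_t = 4.740 μ d = 4.740 × 0.6093 × 4.4623 = 12.887 km/s.
v = √(v_r² + v_t²) = √((-19.21)² + 12.887²) = √535.099 = 23.132 km/s.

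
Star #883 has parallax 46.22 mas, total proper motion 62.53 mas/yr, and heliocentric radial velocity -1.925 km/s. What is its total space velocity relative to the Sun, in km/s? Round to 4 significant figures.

6.695 km/s

d = 1/p = 1/0.04622″ = 21.636 pc.
μ = 62.53 mas/yr = 0.06253 ″/yr.
v_t = 4.740 μ d = 4.740 × 0.06253 × 21.636 = 6.4127 km/s.
v = √(v_r² + v_t²) = √((-1.925)² + 6.4127²) = √44.8283 = 6.6954 km/s.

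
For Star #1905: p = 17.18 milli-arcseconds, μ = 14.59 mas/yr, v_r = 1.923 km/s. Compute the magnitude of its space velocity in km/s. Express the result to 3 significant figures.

d = 1/p = 1/0.01718″ = 58.207 pc.
μ = 14.59 mas/yr = 0.01459 ″/yr.
v_t = 4.740 μ d = 4.740 × 0.01459 × 58.207 = 4.0254 km/s.
v = √(v_r² + v_t²) = √(1.923² + 4.0254²) = √19.9018 = 4.4611 km/s.

4.46 km/s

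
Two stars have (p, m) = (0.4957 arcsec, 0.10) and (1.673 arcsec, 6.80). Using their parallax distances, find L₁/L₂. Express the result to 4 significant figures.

d₁ = 1/p₁ = 1/0.4957″ = 2.0173 pc; d₂ = 1/p₂ = 1/1.673″ = 0.59773 pc.
M₁ = m₁ − 5 log₁₀ d₁ + 5 = 0.10 − 1.5239 + 5 = 3.5761.
M₂ = 6.80 − (-1.1175) + 5 = 12.9175.
L₁/L₂ = 10^(0.4(M₂ − M₁)) = 10^(0.4 × 9.3414) = 10^3.73656 = 5452.1.

L₁/L₂ = 5452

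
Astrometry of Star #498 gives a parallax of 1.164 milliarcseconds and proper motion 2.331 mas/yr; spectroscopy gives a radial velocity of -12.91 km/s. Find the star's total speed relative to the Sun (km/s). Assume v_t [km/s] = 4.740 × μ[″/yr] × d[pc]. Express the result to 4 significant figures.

16.02 km/s

d = 1/p = 1/0.001164″ = 859.11 pc.
μ = 2.331 mas/yr = 0.002331 ″/yr.
v_t = 4.740 μ d = 4.740 × 0.002331 × 859.11 = 9.4923 km/s.
v = √(v_r² + v_t²) = √((-12.91)² + 9.4923²) = √256.772 = 16.024 km/s.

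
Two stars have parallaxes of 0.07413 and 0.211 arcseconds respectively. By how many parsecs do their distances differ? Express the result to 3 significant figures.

8.75 pc

d_A = 1/0.07413″ = 13.49 pc; d_B = 1/0.2110″ = 4.7393 pc.
|d_B − d_A| = |4.7393 − 13.49| = 8.7507 pc.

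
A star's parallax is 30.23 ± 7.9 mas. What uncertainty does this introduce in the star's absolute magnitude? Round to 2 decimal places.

σ_M = 0.57 mag

M = m − 5 log₁₀ d + 5 = m + 5 log₁₀ p + 5, so ∂M/∂p = 5/(p ln 10).
σ_M = (5/ln 10) · (σ_p/p) = 2.1715 × 7.9/30.23 = 2.1715 × 0.26133 = 0.56748.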